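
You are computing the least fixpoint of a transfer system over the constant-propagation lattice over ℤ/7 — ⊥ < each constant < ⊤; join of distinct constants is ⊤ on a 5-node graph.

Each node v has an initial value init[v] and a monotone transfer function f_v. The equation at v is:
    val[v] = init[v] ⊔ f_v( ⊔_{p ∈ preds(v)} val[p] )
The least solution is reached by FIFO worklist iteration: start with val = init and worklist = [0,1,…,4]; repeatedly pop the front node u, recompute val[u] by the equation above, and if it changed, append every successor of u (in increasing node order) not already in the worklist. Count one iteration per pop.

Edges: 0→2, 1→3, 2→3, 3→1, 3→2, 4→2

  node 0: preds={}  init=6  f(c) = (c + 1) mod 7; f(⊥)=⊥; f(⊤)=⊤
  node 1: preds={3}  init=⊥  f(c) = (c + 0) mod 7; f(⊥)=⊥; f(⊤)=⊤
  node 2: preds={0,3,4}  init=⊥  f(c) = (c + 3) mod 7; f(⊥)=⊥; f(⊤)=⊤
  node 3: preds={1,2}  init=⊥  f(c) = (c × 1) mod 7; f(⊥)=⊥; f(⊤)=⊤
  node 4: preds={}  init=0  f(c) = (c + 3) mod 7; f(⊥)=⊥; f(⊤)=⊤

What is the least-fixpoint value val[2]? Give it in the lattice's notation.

Iteration log — 8 steps:
  step 1. node 0  ⊔preds=⊥  new=6  stable
  step 2. node 1  ⊔preds=⊥  new=⊥  stable
  step 3. node 2  ⊔preds=⊤  new=⊤  old=⊥  +wl: 
  step 4. node 3  ⊔preds=⊤  new=⊤  old=⊥  +wl: 1,2
  step 5. node 4  ⊔preds=⊥  new=0  stable
  step 6. node 1  ⊔preds=⊤  new=⊤  old=⊥  +wl: 3
  step 7. node 2  ⊔preds=⊤  new=⊤  stable
  step 8. node 3  ⊔preds=⊤  new=⊤  stable

Least fixpoint reached:
  node 0: 6
  node 1: ⊤
  node 2: ⊤
  node 3: ⊤
  node 4: 0

⊤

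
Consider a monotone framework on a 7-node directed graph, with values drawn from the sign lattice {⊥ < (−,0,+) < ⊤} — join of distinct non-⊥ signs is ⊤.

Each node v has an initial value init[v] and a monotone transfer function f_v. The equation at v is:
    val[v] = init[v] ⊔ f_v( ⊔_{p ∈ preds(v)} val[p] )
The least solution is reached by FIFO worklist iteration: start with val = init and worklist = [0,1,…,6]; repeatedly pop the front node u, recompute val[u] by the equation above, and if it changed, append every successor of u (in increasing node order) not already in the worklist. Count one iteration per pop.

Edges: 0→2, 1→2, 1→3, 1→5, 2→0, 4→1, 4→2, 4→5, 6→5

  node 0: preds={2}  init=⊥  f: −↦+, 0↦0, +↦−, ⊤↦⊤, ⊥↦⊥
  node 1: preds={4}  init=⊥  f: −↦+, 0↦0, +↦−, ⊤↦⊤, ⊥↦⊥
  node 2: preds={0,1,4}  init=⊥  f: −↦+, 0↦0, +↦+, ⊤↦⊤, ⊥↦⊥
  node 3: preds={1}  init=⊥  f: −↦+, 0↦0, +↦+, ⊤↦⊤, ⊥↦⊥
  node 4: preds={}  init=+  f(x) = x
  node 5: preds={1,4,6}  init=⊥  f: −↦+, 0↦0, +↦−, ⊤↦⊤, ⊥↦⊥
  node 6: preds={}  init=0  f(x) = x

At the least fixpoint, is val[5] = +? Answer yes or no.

Worklist (9 pops):
  #1 pop 0: in=⊥ → ⊥ (no change)
  #2 pop 1: in=+ → − (was ⊥); enqueue []
  #3 pop 2: in=⊤ → ⊤ (was ⊥); enqueue [0]
  #4 pop 3: in=− → + (was ⊥); enqueue []
  #5 pop 4: in=⊥ → + (no change)
  #6 pop 5: in=⊤ → ⊤ (was ⊥); enqueue []
  #7 pop 6: in=⊥ → 0 (no change)
  #8 pop 0: in=⊤ → ⊤ (was ⊥); enqueue [2]
  #9 pop 2: in=⊤ → ⊤ (no change)

Fixpoint:
  val[0] = ⊤
  val[1] = −
  val[2] = ⊤
  val[3] = +
  val[4] = +
  val[5] = ⊤
  val[6] = 0

no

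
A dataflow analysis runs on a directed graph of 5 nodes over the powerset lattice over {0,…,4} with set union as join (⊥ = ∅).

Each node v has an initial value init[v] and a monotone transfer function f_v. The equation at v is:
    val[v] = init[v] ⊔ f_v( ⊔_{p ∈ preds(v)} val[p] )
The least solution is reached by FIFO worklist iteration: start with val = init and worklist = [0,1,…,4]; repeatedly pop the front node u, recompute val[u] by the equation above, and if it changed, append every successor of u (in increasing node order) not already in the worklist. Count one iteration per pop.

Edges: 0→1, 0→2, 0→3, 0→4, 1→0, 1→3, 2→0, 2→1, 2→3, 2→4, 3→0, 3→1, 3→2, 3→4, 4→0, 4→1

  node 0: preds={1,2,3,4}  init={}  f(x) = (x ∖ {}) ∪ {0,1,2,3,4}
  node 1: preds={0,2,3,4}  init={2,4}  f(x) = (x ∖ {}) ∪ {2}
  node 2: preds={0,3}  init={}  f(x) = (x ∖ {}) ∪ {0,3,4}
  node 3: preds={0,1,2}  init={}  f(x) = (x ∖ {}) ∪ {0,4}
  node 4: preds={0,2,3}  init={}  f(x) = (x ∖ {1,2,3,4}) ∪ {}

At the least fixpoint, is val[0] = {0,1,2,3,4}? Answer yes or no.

yes

Trace (8 dequeues):
  [1] u=0 | in {2,4} | out {0,1,2,3,4} | prev {} | push {}
  [2] u=1 | in {0,1,2,3,4} | out {0,1,2,3,4} | prev {2,4} | push {0}
  [3] u=2 | in {0,1,2,3,4} | out {0,1,2,3,4} | prev {} | push {1}
  [4] u=3 | in {0,1,2,3,4} | out {0,1,2,3,4} | prev {} | push {2}
  [5] u=4 | in {0,1,2,3,4} | out {0} | prev {} | push {}
  [6] u=0 | in {0,1,2,3,4} | out {0,1,2,3,4} | ==
  [7] u=1 | in {0,1,2,3,4} | out {0,1,2,3,4} | ==
  [8] u=2 | in {0,1,2,3,4} | out {0,1,2,3,4} | ==

Converged values:
  [0] {0,1,2,3,4}
  [1] {0,1,2,3,4}
  [2] {0,1,2,3,4}
  [3] {0,1,2,3,4}
  [4] {0}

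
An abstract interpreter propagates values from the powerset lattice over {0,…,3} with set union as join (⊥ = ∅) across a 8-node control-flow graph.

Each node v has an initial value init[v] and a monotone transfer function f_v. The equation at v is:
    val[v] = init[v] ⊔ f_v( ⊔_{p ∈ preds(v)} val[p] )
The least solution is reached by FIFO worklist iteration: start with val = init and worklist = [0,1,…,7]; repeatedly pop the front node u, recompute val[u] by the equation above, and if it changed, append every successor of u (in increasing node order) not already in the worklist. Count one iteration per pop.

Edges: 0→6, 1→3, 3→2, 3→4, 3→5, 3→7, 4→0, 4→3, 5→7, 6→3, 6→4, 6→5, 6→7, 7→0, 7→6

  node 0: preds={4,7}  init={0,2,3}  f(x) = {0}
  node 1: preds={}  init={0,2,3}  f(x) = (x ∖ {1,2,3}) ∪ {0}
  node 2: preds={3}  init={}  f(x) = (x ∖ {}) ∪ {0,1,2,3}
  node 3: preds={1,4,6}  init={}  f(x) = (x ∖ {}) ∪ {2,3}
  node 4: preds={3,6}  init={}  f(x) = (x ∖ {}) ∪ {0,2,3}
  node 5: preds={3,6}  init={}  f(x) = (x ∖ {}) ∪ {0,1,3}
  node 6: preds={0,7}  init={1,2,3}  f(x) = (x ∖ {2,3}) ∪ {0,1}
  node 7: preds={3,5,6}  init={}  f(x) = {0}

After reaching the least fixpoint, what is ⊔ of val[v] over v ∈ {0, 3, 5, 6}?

Iteration log — 14 steps:
  step 1. node 0  ⊔preds={}  new={0,2,3}  stable
  step 2. node 1  ⊔preds={}  new={0,2,3}  stable
  step 3. node 2  ⊔preds={}  new={0,1,2,3}  old={}  +wl: 
  step 4. node 3  ⊔preds={0,1,2,3}  new={0,1,2,3}  old={}  +wl: 2
  step 5. node 4  ⊔preds={0,1,2,3}  new={0,1,2,3}  old={}  +wl: 0,3
  step 6. node 5  ⊔preds={0,1,2,3}  new={0,1,2,3}  old={}  +wl: 
  step 7. node 6  ⊔preds={0,2,3}  new={0,1,2,3}  old={1,2,3}  +wl: 4,5
  step 8. node 7  ⊔preds={0,1,2,3}  new={0}  old={}  +wl: 6
  step 9. node 2  ⊔preds={0,1,2,3}  new={0,1,2,3}  stable
  step 10. node 0  ⊔preds={0,1,2,3}  new={0,2,3}  stable
  step 11. node 3  ⊔preds={0,1,2,3}  new={0,1,2,3}  stable
  step 12. node 4  ⊔preds={0,1,2,3}  new={0,1,2,3}  stable
  step 13. node 5  ⊔preds={0,1,2,3}  new={0,1,2,3}  stable
  step 14. node 6  ⊔preds={0,2,3}  new={0,1,2,3}  stable

Least fixpoint reached:
  node 0: {0,2,3}
  node 1: {0,2,3}
  node 2: {0,1,2,3}
  node 3: {0,1,2,3}
  node 4: {0,1,2,3}
  node 5: {0,1,2,3}
  node 6: {0,1,2,3}
  node 7: {0}

{0,1,2,3}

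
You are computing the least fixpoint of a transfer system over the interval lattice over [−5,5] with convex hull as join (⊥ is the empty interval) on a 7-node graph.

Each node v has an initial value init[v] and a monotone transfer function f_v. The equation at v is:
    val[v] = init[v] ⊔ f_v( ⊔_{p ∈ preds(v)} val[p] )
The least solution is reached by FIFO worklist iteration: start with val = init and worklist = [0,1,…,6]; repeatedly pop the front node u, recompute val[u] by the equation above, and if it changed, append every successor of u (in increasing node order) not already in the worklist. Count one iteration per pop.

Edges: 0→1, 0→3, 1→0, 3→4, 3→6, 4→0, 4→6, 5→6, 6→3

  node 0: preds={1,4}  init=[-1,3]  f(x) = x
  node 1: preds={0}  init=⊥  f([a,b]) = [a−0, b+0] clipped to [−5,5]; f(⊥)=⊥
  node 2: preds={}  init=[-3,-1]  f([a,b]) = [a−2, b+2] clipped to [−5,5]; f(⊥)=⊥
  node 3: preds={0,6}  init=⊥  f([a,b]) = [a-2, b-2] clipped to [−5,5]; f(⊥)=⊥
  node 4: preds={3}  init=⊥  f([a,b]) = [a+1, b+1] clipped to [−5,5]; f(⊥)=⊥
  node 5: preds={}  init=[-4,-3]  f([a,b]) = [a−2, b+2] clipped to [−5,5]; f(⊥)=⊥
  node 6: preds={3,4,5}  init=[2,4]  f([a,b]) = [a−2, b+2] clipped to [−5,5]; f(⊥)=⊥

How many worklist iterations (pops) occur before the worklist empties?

Iteration log — 16 steps:
  step 1. node 0  ⊔preds=⊥  new=[-1,3]  stable
  step 2. node 1  ⊔preds=[-1,3]  new=[-1,3]  old=⊥  +wl: 0
  step 3. node 2  ⊔preds=⊥  new=[-3,-1]  stable
  step 4. node 3  ⊔preds=[-1,4]  new=[-3,2]  old=⊥  +wl: 
  step 5. node 4  ⊔preds=[-3,2]  new=[-2,3]  old=⊥  +wl: 
  step 6. node 5  ⊔preds=⊥  new=[-4,-3]  stable
  step 7. node 6  ⊔preds=[-4,3]  new=[-5,5]  old=[2,4]  +wl: 3
  step 8. node 0  ⊔preds=[-2,3]  new=[-2,3]  old=[-1,3]  +wl: 1
  step 9. node 3  ⊔preds=[-5,5]  new=[-5,3]  old=[-3,2]  +wl: 4,6
  step 10. node 1  ⊔preds=[-2,3]  new=[-2,3]  old=[-1,3]  +wl: 0
  step 11. node 4  ⊔preds=[-5,3]  new=[-4,4]  old=[-2,3]  +wl: 
  step 12. node 6  ⊔preds=[-5,4]  new=[-5,5]  stable
  step 13. node 0  ⊔preds=[-4,4]  new=[-4,4]  old=[-2,3]  +wl: 1,3
  step 14. node 1  ⊔preds=[-4,4]  new=[-4,4]  old=[-2,3]  +wl: 0
  step 15. node 3  ⊔preds=[-5,5]  new=[-5,3]  stable
  step 16. node 0  ⊔preds=[-4,4]  new=[-4,4]  stable

Least fixpoint reached:
  node 0: [-4,4]
  node 1: [-4,4]
  node 2: [-3,-1]
  node 3: [-5,3]
  node 4: [-4,4]
  node 5: [-4,-3]
  node 6: [-5,5]

16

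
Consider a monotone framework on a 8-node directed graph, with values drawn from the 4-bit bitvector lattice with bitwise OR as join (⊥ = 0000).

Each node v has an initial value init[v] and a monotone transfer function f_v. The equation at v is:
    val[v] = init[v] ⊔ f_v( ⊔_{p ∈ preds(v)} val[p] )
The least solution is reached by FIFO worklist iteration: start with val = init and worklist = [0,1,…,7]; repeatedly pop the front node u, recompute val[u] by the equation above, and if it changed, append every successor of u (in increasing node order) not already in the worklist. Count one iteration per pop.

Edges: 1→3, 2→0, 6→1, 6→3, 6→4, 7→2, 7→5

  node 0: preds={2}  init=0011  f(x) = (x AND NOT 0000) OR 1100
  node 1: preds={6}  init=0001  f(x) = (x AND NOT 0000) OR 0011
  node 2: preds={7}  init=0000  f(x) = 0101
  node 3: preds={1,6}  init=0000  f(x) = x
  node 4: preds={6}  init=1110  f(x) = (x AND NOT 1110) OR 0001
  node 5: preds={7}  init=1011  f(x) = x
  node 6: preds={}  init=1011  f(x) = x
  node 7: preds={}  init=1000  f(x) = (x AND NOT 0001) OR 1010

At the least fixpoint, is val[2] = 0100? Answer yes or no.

Iteration log — 11 steps:
  step 1. node 0  ⊔preds=0000  new=1111  old=0011  +wl: 
  step 2. node 1  ⊔preds=1011  new=1011  old=0001  +wl: 
  step 3. node 2  ⊔preds=1000  new=0101  old=0000  +wl: 0
  step 4. node 3  ⊔preds=1011  new=1011  old=0000  +wl: 
  step 5. node 4  ⊔preds=1011  new=1111  old=1110  +wl: 
  step 6. node 5  ⊔preds=1000  new=1011  stable
  step 7. node 6  ⊔preds=0000  new=1011  stable
  step 8. node 7  ⊔preds=0000  new=1010  old=1000  +wl: 2,5
  step 9. node 0  ⊔preds=0101  new=1111  stable
  step 10. node 2  ⊔preds=1010  new=0101  stable
  step 11. node 5  ⊔preds=1010  new=1011  stable

Least fixpoint reached:
  node 0: 1111
  node 1: 1011
  node 2: 0101
  node 3: 1011
  node 4: 1111
  node 5: 1011
  node 6: 1011
  node 7: 1010

no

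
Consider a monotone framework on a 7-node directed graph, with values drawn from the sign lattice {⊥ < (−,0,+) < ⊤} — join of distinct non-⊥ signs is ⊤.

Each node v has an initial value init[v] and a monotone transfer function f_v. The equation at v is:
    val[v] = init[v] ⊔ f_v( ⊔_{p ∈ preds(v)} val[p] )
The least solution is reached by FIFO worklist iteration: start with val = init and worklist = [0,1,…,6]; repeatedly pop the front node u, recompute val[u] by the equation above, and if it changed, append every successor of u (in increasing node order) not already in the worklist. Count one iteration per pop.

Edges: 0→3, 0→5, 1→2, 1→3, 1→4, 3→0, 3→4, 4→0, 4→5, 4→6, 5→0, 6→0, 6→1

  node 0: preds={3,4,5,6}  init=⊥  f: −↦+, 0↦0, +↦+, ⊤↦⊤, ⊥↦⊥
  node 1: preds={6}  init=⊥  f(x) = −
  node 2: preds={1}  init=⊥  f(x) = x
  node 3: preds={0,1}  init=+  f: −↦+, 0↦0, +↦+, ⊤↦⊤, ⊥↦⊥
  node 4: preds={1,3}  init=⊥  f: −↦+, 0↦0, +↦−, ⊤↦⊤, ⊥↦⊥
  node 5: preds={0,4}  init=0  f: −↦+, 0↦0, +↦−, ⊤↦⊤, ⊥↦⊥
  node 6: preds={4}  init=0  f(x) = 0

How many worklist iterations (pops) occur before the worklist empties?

Iteration log — 8 steps:
  step 1. node 0  ⊔preds=⊤  new=⊤  old=⊥  +wl: 
  step 2. node 1  ⊔preds=0  new=−  old=⊥  +wl: 
  step 3. node 2  ⊔preds=−  new=−  old=⊥  +wl: 
  step 4. node 3  ⊔preds=⊤  new=⊤  old=+  +wl: 0
  step 5. node 4  ⊔preds=⊤  new=⊤  old=⊥  +wl: 
  step 6. node 5  ⊔preds=⊤  new=⊤  old=0  +wl: 
  step 7. node 6  ⊔preds=⊤  new=0  stable
  step 8. node 0  ⊔preds=⊤  new=⊤  stable

Least fixpoint reached:
  node 0: ⊤
  node 1: −
  node 2: −
  node 3: ⊤
  node 4: ⊤
  node 5: ⊤
  node 6: 0

8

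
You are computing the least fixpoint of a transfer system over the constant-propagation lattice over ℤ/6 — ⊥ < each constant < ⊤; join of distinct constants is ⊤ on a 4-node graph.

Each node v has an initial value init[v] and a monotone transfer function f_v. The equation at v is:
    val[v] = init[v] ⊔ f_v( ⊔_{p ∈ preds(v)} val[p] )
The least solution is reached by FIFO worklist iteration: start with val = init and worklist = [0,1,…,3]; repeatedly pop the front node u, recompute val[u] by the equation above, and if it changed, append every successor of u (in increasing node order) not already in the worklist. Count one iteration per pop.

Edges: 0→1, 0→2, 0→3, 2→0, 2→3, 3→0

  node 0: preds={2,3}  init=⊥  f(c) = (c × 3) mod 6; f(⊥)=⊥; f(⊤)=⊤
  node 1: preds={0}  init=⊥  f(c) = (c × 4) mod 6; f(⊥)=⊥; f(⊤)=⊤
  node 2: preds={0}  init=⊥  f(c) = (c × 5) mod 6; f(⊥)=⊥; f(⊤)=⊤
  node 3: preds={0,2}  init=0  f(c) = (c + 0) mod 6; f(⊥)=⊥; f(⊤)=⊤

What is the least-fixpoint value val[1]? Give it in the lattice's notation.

0

Iteration log — 5 steps:
  step 1. node 0  ⊔preds=0  new=0  old=⊥  +wl: 
  step 2. node 1  ⊔preds=0  new=0  old=⊥  +wl: 
  step 3. node 2  ⊔preds=0  new=0  old=⊥  +wl: 0
  step 4. node 3  ⊔preds=0  new=0  stable
  step 5. node 0  ⊔preds=0  new=0  stable

Least fixpoint reached:
  node 0: 0
  node 1: 0
  node 2: 0
  node 3: 0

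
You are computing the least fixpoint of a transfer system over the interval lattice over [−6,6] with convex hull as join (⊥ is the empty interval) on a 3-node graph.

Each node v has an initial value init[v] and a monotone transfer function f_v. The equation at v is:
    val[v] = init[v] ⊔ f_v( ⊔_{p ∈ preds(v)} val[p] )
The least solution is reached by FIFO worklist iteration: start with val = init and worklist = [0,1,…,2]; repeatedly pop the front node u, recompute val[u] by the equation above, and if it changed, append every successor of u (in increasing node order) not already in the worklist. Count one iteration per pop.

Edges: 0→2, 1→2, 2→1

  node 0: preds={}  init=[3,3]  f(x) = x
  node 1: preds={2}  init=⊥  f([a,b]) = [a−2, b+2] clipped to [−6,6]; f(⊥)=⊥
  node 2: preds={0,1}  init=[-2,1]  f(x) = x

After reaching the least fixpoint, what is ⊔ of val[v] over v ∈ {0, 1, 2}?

Iteration log — 8 steps:
  step 1. node 0  ⊔preds=⊥  new=[3,3]  stable
  step 2. node 1  ⊔preds=[-2,1]  new=[-4,3]  old=⊥  +wl: 
  step 3. node 2  ⊔preds=[-4,3]  new=[-4,3]  old=[-2,1]  +wl: 1
  step 4. node 1  ⊔preds=[-4,3]  new=[-6,5]  old=[-4,3]  +wl: 2
  step 5. node 2  ⊔preds=[-6,5]  new=[-6,5]  old=[-4,3]  +wl: 1
  step 6. node 1  ⊔preds=[-6,5]  new=[-6,6]  old=[-6,5]  +wl: 2
  step 7. node 2  ⊔preds=[-6,6]  new=[-6,6]  old=[-6,5]  +wl: 1
  step 8. node 1  ⊔preds=[-6,6]  new=[-6,6]  stable

Least fixpoint reached:
  node 0: [3,3]
  node 1: [-6,6]
  node 2: [-6,6]

[-6,6]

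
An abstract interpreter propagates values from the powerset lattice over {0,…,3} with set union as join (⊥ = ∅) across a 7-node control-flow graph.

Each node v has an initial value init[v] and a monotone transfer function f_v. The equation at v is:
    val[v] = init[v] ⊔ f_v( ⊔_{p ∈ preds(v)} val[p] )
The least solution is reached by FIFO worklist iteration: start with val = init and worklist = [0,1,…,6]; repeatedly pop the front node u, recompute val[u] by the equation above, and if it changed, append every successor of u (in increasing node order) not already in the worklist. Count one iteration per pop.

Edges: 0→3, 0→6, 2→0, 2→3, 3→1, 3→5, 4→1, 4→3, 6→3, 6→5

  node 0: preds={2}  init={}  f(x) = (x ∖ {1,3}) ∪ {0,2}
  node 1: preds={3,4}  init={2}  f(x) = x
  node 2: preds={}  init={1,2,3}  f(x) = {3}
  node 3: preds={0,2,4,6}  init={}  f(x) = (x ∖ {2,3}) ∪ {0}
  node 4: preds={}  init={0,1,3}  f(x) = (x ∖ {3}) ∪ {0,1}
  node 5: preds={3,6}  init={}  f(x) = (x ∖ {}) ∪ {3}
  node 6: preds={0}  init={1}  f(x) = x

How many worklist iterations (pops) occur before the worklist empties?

Trace (10 dequeues):
  [1] u=0 | in {1,2,3} | out {0,2} | prev {} | push {}
  [2] u=1 | in {0,1,3} | out {0,1,2,3} | prev {2} | push {}
  [3] u=2 | in {} | out {1,2,3} | ==
  [4] u=3 | in {0,1,2,3} | out {0,1} | prev {} | push {1}
  [5] u=4 | in {} | out {0,1,3} | ==
  [6] u=5 | in {0,1} | out {0,1,3} | prev {} | push {}
  [7] u=6 | in {0,2} | out {0,1,2} | prev {1} | push {3,5}
  [8] u=1 | in {0,1,3} | out {0,1,2,3} | ==
  [9] u=3 | in {0,1,2,3} | out {0,1} | ==
  [10] u=5 | in {0,1,2} | out {0,1,2,3} | prev {0,1,3} | push {}

Converged values:
  [0] {0,2}
  [1] {0,1,2,3}
  [2] {1,2,3}
  [3] {0,1}
  [4] {0,1,3}
  [5] {0,1,2,3}
  [6] {0,1,2}

10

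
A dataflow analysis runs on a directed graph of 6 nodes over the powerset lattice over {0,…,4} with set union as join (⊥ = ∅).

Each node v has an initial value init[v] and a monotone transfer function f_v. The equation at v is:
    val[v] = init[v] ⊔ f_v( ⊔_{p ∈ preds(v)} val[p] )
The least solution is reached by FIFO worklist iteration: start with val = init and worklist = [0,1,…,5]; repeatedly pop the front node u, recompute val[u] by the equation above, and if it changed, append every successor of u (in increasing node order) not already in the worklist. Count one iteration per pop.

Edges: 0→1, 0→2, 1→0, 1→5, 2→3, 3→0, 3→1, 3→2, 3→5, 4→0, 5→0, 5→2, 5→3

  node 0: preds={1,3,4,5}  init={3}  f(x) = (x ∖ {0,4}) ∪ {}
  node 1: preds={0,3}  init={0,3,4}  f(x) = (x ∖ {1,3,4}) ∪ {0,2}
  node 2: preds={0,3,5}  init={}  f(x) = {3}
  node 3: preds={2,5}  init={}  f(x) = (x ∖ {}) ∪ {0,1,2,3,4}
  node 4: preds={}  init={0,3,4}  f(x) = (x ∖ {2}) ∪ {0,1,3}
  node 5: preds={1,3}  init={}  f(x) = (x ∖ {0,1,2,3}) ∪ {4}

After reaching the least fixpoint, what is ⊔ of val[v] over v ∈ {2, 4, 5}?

{0,1,3,4}

Trace (10 dequeues):
  [1] u=0 | in {0,3,4} | out {3} | ==
  [2] u=1 | in {3} | out {0,2,3,4} | prev {0,3,4} | push {0}
  [3] u=2 | in {3} | out {3} | prev {} | push {}
  [4] u=3 | in {3} | out {0,1,2,3,4} | prev {} | push {1,2}
  [5] u=4 | in {} | out {0,1,3,4} | prev {0,3,4} | push {}
  [6] u=5 | in {0,1,2,3,4} | out {4} | prev {} | push {3}
  [7] u=0 | in {0,1,2,3,4} | out {1,2,3} | prev {3} | push {}
  [8] u=1 | in {0,1,2,3,4} | out {0,2,3,4} | ==
  [9] u=2 | in {0,1,2,3,4} | out {3} | ==
  [10] u=3 | in {3,4} | out {0,1,2,3,4} | ==

Converged values:
  [0] {1,2,3}
  [1] {0,2,3,4}
  [2] {3}
  [3] {0,1,2,3,4}
  [4] {0,1,3,4}
  [5] {4}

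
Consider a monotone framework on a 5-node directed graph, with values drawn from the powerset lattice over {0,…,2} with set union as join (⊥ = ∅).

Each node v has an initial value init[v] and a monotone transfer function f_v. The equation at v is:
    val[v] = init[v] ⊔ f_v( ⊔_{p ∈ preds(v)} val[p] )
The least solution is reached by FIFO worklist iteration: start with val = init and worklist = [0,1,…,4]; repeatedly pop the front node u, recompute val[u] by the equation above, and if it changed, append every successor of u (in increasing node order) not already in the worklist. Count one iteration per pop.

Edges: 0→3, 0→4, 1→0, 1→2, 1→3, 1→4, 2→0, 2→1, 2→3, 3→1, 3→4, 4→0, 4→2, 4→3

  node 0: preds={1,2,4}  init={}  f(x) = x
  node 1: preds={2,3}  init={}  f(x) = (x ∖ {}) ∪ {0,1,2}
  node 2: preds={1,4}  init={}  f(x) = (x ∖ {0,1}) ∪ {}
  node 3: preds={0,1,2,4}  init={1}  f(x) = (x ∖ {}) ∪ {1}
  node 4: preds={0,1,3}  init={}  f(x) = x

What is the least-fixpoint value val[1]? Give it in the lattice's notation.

Worklist (10 pops):
  #1 pop 0: in={} → {} (no change)
  #2 pop 1: in={1} → {0,1,2} (was {}); enqueue [0]
  #3 pop 2: in={0,1,2} → {2} (was {}); enqueue [1]
  #4 pop 3: in={0,1,2} → {0,1,2} (was {1}); enqueue []
  #5 pop 4: in={0,1,2} → {0,1,2} (was {}); enqueue [2,3]
  #6 pop 0: in={0,1,2} → {0,1,2} (was {}); enqueue [4]
  #7 pop 1: in={0,1,2} → {0,1,2} (no change)
  #8 pop 2: in={0,1,2} → {2} (no change)
  #9 pop 3: in={0,1,2} → {0,1,2} (no change)
  #10 pop 4: in={0,1,2} → {0,1,2} (no change)

Fixpoint:
  val[0] = {0,1,2}
  val[1] = {0,1,2}
  val[2] = {2}
  val[3] = {0,1,2}
  val[4] = {0,1,2}

{0,1,2}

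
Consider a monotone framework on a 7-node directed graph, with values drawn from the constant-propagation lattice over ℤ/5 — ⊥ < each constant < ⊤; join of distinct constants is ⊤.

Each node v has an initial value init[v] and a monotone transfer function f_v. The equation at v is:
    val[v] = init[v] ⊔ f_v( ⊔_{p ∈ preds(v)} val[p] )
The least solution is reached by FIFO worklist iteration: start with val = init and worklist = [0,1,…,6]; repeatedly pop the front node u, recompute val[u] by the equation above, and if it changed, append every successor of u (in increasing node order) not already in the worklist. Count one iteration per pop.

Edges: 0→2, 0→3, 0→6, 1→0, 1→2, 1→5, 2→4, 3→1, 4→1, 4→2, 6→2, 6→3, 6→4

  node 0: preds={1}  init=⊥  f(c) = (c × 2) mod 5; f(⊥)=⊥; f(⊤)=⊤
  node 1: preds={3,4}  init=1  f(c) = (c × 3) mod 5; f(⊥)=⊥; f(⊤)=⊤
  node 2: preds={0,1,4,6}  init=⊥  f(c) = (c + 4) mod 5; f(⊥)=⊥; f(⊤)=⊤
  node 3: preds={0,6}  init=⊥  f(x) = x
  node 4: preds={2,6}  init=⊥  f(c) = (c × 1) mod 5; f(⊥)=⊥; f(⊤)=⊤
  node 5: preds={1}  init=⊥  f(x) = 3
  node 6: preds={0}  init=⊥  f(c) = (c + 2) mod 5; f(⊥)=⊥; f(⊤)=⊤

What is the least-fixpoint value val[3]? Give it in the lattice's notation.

Trace (20 dequeues):
  [1] u=0 | in 1 | out 2 | prev ⊥ | push {}
  [2] u=1 | in ⊥ | out 1 | ==
  [3] u=2 | in ⊤ | out ⊤ | prev ⊥ | push {}
  [4] u=3 | in 2 | out 2 | prev ⊥ | push {1}
  [5] u=4 | in ⊤ | out ⊤ | prev ⊥ | push {2}
  [6] u=5 | in 1 | out 3 | prev ⊥ | push {}
  [7] u=6 | in 2 | out 4 | prev ⊥ | push {3,4}
  [8] u=1 | in ⊤ | out ⊤ | prev 1 | push {0,5}
  [9] u=2 | in ⊤ | out ⊤ | ==
  [10] u=3 | in ⊤ | out ⊤ | prev 2 | push {1}
  [11] u=4 | in ⊤ | out ⊤ | ==
  [12] u=0 | in ⊤ | out ⊤ | prev 2 | push {2,3,6}
  [13] u=5 | in ⊤ | out 3 | ==
  [14] u=1 | in ⊤ | out ⊤ | ==
  [15] u=2 | in ⊤ | out ⊤ | ==
  [16] u=3 | in ⊤ | out ⊤ | ==
  [17] u=6 | in ⊤ | out ⊤ | prev 4 | push {2,3,4}
  [18] u=2 | in ⊤ | out ⊤ | ==
  [19] u=3 | in ⊤ | out ⊤ | ==
  [20] u=4 | in ⊤ | out ⊤ | ==

Converged values:
  [0] ⊤
  [1] ⊤
  [2] ⊤
  [3] ⊤
  [4] ⊤
  [5] 3
  [6] ⊤

⊤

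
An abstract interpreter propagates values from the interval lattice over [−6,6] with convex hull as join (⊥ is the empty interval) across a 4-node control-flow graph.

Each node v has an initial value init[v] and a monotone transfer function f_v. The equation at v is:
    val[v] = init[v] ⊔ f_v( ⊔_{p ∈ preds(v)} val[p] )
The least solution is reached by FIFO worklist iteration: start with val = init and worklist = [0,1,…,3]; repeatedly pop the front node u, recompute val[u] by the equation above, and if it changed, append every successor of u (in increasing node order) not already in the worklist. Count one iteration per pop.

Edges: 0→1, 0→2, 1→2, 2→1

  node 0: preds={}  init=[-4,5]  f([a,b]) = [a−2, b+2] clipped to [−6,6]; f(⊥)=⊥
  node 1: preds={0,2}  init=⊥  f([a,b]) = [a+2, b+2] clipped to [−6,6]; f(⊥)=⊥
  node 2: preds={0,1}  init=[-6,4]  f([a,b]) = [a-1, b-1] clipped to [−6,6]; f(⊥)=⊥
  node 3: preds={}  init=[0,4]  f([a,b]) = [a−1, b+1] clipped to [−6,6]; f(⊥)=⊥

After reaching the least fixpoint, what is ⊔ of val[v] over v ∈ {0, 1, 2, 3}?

Iteration log — 5 steps:
  step 1. node 0  ⊔preds=⊥  new=[-4,5]  stable
  step 2. node 1  ⊔preds=[-6,5]  new=[-4,6]  old=⊥  +wl: 
  step 3. node 2  ⊔preds=[-4,6]  new=[-6,5]  old=[-6,4]  +wl: 1
  step 4. node 3  ⊔preds=⊥  new=[0,4]  stable
  step 5. node 1  ⊔preds=[-6,5]  new=[-4,6]  stable

Least fixpoint reached:
  node 0: [-4,5]
  node 1: [-4,6]
  node 2: [-6,5]
  node 3: [0,4]

[-6,6]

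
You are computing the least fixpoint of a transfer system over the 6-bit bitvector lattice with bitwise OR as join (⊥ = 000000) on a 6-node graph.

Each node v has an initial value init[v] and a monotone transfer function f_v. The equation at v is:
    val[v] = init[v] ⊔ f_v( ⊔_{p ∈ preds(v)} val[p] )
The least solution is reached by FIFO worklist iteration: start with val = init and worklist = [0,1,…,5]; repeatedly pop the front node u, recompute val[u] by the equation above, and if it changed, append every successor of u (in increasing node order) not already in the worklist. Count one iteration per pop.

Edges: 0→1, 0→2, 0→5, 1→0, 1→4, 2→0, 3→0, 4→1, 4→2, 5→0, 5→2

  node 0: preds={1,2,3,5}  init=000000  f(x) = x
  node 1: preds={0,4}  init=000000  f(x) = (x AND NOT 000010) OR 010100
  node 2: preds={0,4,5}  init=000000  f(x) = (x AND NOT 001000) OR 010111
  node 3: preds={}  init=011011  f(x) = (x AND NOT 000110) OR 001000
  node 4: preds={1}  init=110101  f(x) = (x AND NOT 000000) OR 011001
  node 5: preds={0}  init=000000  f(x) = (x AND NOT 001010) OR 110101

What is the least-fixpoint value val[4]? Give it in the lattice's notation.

Worklist (10 pops):
  #1 pop 0: in=011011 → 011011 (was 000000); enqueue []
  #2 pop 1: in=111111 → 111101 (was 000000); enqueue [0]
  #3 pop 2: in=111111 → 110111 (was 000000); enqueue []
  #4 pop 3: in=000000 → 011011 (no change)
  #5 pop 4: in=111101 → 111101 (was 110101); enqueue [1,2]
  #6 pop 5: in=011011 → 110101 (was 000000); enqueue []
  #7 pop 0: in=111111 → 111111 (was 011011); enqueue [5]
  #8 pop 1: in=111111 → 111101 (no change)
  #9 pop 2: in=111111 → 110111 (no change)
  #10 pop 5: in=111111 → 110101 (no change)

Fixpoint:
  val[0] = 111111
  val[1] = 111101
  val[2] = 110111
  val[3] = 011011
  val[4] = 111101
  val[5] = 110101

111101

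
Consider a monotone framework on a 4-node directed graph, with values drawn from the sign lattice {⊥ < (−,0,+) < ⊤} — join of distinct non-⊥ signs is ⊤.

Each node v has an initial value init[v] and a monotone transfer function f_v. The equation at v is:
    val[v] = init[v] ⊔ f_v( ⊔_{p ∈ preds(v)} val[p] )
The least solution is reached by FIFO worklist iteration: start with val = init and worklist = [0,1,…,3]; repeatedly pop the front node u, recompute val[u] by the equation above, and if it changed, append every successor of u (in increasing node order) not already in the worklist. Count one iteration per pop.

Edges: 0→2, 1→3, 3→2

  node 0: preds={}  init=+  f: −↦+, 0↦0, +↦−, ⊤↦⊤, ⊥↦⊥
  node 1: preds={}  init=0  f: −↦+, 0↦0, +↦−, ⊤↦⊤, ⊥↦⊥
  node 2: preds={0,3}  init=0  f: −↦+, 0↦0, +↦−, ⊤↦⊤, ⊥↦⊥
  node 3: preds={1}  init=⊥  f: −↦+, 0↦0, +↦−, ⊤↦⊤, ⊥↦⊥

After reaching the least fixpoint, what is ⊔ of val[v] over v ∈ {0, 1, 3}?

Trace (5 dequeues):
  [1] u=0 | in ⊥ | out + | ==
  [2] u=1 | in ⊥ | out 0 | ==
  [3] u=2 | in + | out ⊤ | prev 0 | push {}
  [4] u=3 | in 0 | out 0 | prev ⊥ | push {2}
  [5] u=2 | in ⊤ | out ⊤ | ==

Converged values:
  [0] +
  [1] 0
  [2] ⊤
  [3] 0

⊤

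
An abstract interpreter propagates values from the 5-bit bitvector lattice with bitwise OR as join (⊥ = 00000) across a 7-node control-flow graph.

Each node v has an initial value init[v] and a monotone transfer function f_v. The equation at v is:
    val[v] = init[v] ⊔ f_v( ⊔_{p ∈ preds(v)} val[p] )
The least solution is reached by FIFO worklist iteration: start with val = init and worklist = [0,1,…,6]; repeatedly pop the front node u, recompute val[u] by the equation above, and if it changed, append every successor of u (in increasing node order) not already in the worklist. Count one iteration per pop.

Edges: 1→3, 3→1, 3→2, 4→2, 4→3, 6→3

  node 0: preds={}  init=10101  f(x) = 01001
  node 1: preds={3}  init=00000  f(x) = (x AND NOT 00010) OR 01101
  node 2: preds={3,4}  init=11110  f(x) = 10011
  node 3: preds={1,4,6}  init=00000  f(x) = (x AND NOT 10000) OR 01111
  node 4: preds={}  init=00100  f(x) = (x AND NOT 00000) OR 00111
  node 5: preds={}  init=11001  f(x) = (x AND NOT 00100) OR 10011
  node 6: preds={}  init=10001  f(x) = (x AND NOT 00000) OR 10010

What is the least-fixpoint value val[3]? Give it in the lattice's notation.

Worklist (10 pops):
  #1 pop 0: in=00000 → 11101 (was 10101); enqueue []
  #2 pop 1: in=00000 → 01101 (was 00000); enqueue []
  #3 pop 2: in=00100 → 11111 (was 11110); enqueue []
  #4 pop 3: in=11101 → 01111 (was 00000); enqueue [1,2]
  #5 pop 4: in=00000 → 00111 (was 00100); enqueue [3]
  #6 pop 5: in=00000 → 11011 (was 11001); enqueue []
  #7 pop 6: in=00000 → 10011 (was 10001); enqueue []
  #8 pop 1: in=01111 → 01101 (no change)
  #9 pop 2: in=01111 → 11111 (no change)
  #10 pop 3: in=11111 → 01111 (no change)

Fixpoint:
  val[0] = 11101
  val[1] = 01101
  val[2] = 11111
  val[3] = 01111
  val[4] = 00111
  val[5] = 11011
  val[6] = 10011

01111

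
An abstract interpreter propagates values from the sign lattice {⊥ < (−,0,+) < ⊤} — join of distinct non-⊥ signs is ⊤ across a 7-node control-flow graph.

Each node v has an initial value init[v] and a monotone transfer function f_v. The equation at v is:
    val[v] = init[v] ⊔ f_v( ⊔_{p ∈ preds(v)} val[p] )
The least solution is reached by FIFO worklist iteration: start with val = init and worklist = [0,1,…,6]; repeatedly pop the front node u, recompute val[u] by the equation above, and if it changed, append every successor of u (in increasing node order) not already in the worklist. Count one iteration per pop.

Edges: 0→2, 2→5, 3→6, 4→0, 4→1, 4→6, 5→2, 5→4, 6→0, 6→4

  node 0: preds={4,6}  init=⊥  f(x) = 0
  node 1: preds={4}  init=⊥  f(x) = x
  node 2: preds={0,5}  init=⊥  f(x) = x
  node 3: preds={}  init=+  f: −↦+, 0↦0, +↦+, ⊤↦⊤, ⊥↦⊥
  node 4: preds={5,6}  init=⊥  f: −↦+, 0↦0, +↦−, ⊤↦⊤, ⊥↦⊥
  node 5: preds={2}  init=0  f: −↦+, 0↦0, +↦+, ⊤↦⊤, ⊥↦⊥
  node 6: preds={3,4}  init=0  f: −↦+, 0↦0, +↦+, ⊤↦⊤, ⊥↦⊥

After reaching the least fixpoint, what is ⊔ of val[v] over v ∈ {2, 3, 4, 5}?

⊤

Trace (13 dequeues):
  [1] u=0 | in 0 | out 0 | prev ⊥ | push {}
  [2] u=1 | in ⊥ | out ⊥ | ==
  [3] u=2 | in 0 | out 0 | prev ⊥ | push {}
  [4] u=3 | in ⊥ | out + | ==
  [5] u=4 | in 0 | out 0 | prev ⊥ | push {0,1}
  [6] u=5 | in 0 | out 0 | ==
  [7] u=6 | in ⊤ | out ⊤ | prev 0 | push {4}
  [8] u=0 | in ⊤ | out 0 | ==
  [9] u=1 | in 0 | out 0 | prev ⊥ | push {}
  [10] u=4 | in ⊤ | out ⊤ | prev 0 | push {0,1,6}
  [11] u=0 | in ⊤ | out 0 | ==
  [12] u=1 | in ⊤ | out ⊤ | prev 0 | push {}
  [13] u=6 | in ⊤ | out ⊤ | ==

Converged values:
  [0] 0
  [1] ⊤
  [2] 0
  [3] +
  [4] ⊤
  [5] 0
  [6] ⊤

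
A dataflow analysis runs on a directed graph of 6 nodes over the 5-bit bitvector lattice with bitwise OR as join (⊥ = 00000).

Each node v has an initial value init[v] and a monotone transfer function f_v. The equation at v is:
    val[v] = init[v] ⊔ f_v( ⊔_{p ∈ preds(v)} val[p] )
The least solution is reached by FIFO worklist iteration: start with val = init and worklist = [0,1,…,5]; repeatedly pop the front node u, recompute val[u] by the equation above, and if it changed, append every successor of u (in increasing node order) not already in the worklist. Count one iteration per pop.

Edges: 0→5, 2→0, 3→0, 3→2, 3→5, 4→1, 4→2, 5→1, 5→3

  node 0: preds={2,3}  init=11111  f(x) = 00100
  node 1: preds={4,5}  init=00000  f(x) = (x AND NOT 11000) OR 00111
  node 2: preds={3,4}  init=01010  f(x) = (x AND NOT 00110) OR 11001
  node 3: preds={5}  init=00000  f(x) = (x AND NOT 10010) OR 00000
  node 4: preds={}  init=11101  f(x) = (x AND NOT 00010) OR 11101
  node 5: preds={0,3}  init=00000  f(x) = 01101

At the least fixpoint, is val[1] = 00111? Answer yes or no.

yes

Trace (12 dequeues):
  [1] u=0 | in 01010 | out 11111 | ==
  [2] u=1 | in 11101 | out 00111 | prev 00000 | push {}
  [3] u=2 | in 11101 | out 11011 | prev 01010 | push {0}
  [4] u=3 | in 00000 | out 00000 | ==
  [5] u=4 | in 00000 | out 11101 | ==
  [6] u=5 | in 11111 | out 01101 | prev 00000 | push {1,3}
  [7] u=0 | in 11011 | out 11111 | ==
  [8] u=1 | in 11101 | out 00111 | ==
  [9] u=3 | in 01101 | out 01101 | prev 00000 | push {0,2,5}
  [10] u=0 | in 11111 | out 11111 | ==
  [11] u=2 | in 11101 | out 11011 | ==
  [12] u=5 | in 11111 | out 01101 | ==

Converged values:
  [0] 11111
  [1] 00111
  [2] 11011
  [3] 01101
  [4] 11101
  [5] 01101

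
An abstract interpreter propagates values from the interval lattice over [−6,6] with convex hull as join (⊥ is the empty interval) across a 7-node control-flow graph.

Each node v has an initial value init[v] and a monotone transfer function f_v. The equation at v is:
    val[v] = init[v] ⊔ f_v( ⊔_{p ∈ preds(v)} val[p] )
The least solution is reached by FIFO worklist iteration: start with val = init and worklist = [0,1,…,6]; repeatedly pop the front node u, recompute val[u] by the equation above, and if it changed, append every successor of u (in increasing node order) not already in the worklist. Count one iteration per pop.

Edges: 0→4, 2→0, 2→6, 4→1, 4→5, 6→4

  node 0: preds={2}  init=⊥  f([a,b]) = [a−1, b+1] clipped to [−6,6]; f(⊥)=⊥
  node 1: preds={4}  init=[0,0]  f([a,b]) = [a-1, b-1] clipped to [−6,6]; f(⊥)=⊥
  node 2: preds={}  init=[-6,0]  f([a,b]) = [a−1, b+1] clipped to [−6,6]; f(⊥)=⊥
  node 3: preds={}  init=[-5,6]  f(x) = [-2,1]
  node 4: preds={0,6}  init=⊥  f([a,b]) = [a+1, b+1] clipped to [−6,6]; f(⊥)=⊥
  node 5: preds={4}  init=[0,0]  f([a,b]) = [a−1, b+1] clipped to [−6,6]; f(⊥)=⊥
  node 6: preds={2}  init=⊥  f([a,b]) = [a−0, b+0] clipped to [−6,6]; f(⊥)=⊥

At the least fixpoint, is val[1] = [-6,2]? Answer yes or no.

no

Trace (9 dequeues):
  [1] u=0 | in [-6,0] | out [-6,1] | prev ⊥ | push {}
  [2] u=1 | in ⊥ | out [0,0] | ==
  [3] u=2 | in ⊥ | out [-6,0] | ==
  [4] u=3 | in ⊥ | out [-5,6] | ==
  [5] u=4 | in [-6,1] | out [-5,2] | prev ⊥ | push {1}
  [6] u=5 | in [-5,2] | out [-6,3] | prev [0,0] | push {}
  [7] u=6 | in [-6,0] | out [-6,0] | prev ⊥ | push {4}
  [8] u=1 | in [-5,2] | out [-6,1] | prev [0,0] | push {}
  [9] u=4 | in [-6,1] | out [-5,2] | ==

Converged values:
  [0] [-6,1]
  [1] [-6,1]
  [2] [-6,0]
  [3] [-5,6]
  [4] [-5,2]
  [5] [-6,3]
  [6] [-6,0]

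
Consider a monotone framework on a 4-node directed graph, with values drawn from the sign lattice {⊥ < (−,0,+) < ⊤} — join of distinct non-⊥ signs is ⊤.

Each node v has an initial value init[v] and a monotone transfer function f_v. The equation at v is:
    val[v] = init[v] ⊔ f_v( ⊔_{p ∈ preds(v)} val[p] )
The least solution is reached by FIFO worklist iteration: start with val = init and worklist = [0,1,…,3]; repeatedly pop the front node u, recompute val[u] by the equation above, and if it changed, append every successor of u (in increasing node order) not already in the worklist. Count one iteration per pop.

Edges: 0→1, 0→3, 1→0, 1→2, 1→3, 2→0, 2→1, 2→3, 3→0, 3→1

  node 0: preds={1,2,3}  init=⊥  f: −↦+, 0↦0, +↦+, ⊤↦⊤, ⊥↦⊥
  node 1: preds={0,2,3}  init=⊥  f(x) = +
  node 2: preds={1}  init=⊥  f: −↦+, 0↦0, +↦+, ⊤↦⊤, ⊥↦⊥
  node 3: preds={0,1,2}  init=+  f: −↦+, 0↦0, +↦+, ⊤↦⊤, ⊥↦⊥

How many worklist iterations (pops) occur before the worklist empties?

Iteration log — 6 steps:
  step 1. node 0  ⊔preds=+  new=+  old=⊥  +wl: 
  step 2. node 1  ⊔preds=+  new=+  old=⊥  +wl: 0
  step 3. node 2  ⊔preds=+  new=+  old=⊥  +wl: 1
  step 4. node 3  ⊔preds=+  new=+  stable
  step 5. node 0  ⊔preds=+  new=+  stable
  step 6. node 1  ⊔preds=+  new=+  stable

Least fixpoint reached:
  node 0: +
  node 1: +
  node 2: +
  node 3: +

6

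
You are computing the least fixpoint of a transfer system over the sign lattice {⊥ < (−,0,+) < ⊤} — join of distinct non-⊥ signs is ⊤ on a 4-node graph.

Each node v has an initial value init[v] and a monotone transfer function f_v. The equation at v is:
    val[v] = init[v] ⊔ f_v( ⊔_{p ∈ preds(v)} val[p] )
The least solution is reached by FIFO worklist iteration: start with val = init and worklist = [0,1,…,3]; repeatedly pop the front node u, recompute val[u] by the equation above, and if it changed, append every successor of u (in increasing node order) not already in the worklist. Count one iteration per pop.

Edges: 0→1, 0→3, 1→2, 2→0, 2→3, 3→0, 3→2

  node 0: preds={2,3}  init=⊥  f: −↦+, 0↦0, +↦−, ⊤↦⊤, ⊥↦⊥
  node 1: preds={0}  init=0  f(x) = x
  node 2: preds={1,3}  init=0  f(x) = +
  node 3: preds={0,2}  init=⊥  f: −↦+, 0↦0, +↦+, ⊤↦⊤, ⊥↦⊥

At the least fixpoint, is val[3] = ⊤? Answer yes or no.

yes

Trace (9 dequeues):
  [1] u=0 | in 0 | out 0 | prev ⊥ | push {}
  [2] u=1 | in 0 | out 0 | ==
  [3] u=2 | in 0 | out ⊤ | prev 0 | push {0}
  [4] u=3 | in ⊤ | out ⊤ | prev ⊥ | push {2}
  [5] u=0 | in ⊤ | out ⊤ | prev 0 | push {1,3}
  [6] u=2 | in ⊤ | out ⊤ | ==
  [7] u=1 | in ⊤ | out ⊤ | prev 0 | push {2}
  [8] u=3 | in ⊤ | out ⊤ | ==
  [9] u=2 | in ⊤ | out ⊤ | ==

Converged values:
  [0] ⊤
  [1] ⊤
  [2] ⊤
  [3] ⊤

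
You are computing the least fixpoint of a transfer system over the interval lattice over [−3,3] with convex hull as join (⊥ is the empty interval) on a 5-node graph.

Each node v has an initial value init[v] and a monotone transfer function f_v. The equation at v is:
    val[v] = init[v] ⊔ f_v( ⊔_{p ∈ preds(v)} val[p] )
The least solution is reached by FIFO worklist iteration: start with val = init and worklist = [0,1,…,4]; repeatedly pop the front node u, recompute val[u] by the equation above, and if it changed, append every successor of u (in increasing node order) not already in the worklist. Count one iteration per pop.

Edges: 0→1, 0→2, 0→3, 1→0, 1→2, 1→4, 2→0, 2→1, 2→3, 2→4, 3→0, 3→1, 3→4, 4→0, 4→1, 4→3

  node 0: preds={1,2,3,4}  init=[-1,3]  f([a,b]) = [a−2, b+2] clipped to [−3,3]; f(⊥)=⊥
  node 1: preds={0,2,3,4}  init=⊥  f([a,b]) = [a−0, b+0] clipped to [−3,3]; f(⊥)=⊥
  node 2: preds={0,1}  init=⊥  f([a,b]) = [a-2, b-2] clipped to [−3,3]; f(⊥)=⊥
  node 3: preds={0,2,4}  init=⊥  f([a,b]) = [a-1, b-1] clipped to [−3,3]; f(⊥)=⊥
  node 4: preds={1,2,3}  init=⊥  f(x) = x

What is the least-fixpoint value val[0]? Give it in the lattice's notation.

Worklist (11 pops):
  #1 pop 0: in=⊥ → [-1,3] (no change)
  #2 pop 1: in=[-1,3] → [-1,3] (was ⊥); enqueue [0]
  #3 pop 2: in=[-1,3] → [-3,1] (was ⊥); enqueue [1]
  #4 pop 3: in=[-3,3] → [-3,2] (was ⊥); enqueue []
  #5 pop 4: in=[-3,3] → [-3,3] (was ⊥); enqueue [3]
  #6 pop 0: in=[-3,3] → [-3,3] (was [-1,3]); enqueue [2]
  #7 pop 1: in=[-3,3] → [-3,3] (was [-1,3]); enqueue [0,4]
  #8 pop 3: in=[-3,3] → [-3,2] (no change)
  #9 pop 2: in=[-3,3] → [-3,1] (no change)
  #10 pop 0: in=[-3,3] → [-3,3] (no change)
  #11 pop 4: in=[-3,3] → [-3,3] (no change)

Fixpoint:
  val[0] = [-3,3]
  val[1] = [-3,3]
  val[2] = [-3,1]
  val[3] = [-3,2]
  val[4] = [-3,3]

[-3,3]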